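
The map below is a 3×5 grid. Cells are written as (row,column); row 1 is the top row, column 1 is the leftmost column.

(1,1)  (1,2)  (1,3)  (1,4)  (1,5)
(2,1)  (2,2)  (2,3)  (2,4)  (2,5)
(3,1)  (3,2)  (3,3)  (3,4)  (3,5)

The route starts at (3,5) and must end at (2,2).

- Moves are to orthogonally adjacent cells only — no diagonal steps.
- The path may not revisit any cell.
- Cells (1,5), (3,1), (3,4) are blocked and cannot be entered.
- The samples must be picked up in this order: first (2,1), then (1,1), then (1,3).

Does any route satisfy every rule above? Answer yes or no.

Ignoring the required order, 2 revisit-free routes from (3,5) to (2,2) pass through all of (2,1), (1,1), and (1,3); the waypoint orders that occur are (1,3) → (1,1) → (2,1) (2) — never (2,1) → (1,1) → (1,3).

no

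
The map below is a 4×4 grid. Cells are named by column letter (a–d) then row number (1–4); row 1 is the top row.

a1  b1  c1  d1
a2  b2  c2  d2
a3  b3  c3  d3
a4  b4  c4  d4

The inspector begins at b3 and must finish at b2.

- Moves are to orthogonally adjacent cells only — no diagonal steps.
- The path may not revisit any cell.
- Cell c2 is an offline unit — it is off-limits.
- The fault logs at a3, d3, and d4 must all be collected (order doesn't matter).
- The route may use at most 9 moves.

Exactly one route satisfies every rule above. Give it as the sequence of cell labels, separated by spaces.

b3 c3 d3 d4 c4 b4 a4 a3 a2 b2

Any route must reach a3, d3, and d4 and still end at b2 within 9 moves, so the order of the required stops is forced.
Route from b3: 2× right (reaching d3), down to d4, 3× left (reaching a4), 2× up (reaching a2), right to b2 — 9 moves in all.
Check: all required cells visited; 9 ≤ 9 moves.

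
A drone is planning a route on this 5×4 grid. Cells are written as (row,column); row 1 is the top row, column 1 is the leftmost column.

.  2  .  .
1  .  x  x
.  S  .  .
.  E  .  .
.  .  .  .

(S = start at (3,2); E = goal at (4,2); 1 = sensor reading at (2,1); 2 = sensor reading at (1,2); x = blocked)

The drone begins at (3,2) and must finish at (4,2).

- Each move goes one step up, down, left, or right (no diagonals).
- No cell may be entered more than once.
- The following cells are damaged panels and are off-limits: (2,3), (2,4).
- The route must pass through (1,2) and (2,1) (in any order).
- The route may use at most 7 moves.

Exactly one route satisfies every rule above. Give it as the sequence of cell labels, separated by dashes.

(3,2) - (2,2) - (1,2) - (1,1) - (2,1) - (3,1) - (4,1) - (4,2)

Any route must reach (1,2) and (2,1) and still end at (4,2) within 7 moves, so the order of the required stops is forced.
Route from (3,2): up 2 to (1,2), left 1 to (1,1), down 3 to (4,1), right 1 to (4,2) — 7 moves in all.
Check: all required cells visited; 7 ≤ 7 moves.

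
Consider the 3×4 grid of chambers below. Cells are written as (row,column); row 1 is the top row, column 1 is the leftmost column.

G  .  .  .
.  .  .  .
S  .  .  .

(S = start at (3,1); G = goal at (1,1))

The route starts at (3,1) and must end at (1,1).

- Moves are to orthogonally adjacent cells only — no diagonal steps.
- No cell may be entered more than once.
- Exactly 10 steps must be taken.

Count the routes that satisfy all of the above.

10

Need simple routes of exactly 10 moves from (3,1) to (1,1) (Manhattan distance 2, so 4 moves are spent on a detour and 4 undoing it).
Branch systematically from the start, pruning whenever the remaining move budget drops below the Manhattan distance to (1,1) or differs from it in parity. Grouping the completions by first move — via (2,1): 4; via (3,2): 6 — and summing: 4 + 6 = 10.
That gives 10 routes.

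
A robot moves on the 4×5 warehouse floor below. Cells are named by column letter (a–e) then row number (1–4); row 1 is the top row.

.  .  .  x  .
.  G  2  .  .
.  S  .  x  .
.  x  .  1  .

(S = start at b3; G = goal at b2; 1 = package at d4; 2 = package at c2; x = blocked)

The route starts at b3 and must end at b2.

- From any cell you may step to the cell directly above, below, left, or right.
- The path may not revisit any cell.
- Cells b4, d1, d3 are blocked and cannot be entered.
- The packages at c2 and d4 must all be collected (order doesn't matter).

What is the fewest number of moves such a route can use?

Any route passes through c2 and d4 in some order between b3 and b2. Summing Manhattan distances along each leg and taking the cheapest ordering (b3 → d4 → c2 → b2) gives a lower bound of 3 + 3 + 1 = 7 moves.
The shortest route satisfying every rule uses 9 moves: b3 → c3 → c4 → d4 → e4 → e3 → e2 → d2 → c2 → b2.
The no-revisit rule (legs can't share cells) pushes the minimum above the 7-move bound; an exhaustive check rules out every length from 7 to 8, leaving 9 as the minimum.

9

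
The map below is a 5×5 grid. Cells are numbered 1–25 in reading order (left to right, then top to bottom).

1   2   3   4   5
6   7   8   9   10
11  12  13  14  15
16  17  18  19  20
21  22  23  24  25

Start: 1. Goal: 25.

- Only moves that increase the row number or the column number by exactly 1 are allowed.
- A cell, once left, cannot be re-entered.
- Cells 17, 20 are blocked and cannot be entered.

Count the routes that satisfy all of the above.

23

A right/down-only route from 1 to 25 makes exactly 4 down-moves and 4 right-moves in some order.
With no other constraints that would be C(8,4) = 70 routes.
Subtract routes through each blocked cell (inclusion–exclusion for overlaps): − through 17: 16 − through 20: 35 + through 17&20: 4 → 23.
That gives 23 routes.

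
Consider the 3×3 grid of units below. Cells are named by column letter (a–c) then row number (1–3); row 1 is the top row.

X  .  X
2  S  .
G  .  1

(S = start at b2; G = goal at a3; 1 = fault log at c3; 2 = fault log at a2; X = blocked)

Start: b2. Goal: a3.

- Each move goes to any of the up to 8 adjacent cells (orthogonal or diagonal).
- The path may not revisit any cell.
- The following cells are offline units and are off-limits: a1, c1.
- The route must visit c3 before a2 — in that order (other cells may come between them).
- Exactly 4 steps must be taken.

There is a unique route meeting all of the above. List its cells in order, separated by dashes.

b2 - c3 - b3 - a2 - a3

The waypoints must appear in the order c3, a2, with no cell reused.
Route from b2: down-right to c3, left to b3, up-left to a2, down to a3 — 4 moves in all.
Check: order respected (1 at step 1, 2 at step 3); 4 moves as required.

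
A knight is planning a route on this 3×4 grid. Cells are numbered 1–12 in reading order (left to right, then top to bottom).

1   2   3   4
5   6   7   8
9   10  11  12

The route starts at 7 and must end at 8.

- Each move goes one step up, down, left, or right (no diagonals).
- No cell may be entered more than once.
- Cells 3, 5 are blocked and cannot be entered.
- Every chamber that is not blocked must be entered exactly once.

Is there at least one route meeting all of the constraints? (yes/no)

Cell 1 has only one open neighbour but is neither the start nor the goal, so a Hamiltonian route would have to both enter and leave it through the same neighbour — impossible without revisiting.

no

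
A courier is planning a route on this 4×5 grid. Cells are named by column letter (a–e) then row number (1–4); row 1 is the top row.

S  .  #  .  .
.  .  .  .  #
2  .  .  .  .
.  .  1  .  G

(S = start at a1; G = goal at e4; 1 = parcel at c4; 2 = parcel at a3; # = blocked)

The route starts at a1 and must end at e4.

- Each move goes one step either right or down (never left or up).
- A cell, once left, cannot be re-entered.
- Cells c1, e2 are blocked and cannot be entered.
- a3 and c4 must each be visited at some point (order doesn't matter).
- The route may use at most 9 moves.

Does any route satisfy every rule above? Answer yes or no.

yes

One route that works: a1 → a2 → a3 → a4 → b4 → c4 → d4 → e4.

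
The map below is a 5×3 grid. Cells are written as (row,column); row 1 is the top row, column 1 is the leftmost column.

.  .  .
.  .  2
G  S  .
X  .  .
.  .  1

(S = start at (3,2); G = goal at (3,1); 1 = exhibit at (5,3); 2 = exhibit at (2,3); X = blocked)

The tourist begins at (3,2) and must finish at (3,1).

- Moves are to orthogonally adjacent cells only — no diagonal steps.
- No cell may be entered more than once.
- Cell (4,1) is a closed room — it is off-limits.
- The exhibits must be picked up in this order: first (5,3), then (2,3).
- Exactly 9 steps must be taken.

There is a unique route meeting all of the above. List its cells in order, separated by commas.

(3,2), (4,2), (5,2), (5,3), (4,3), (3,3), (2,3), (2,2), (2,1), (3,1)

The waypoints must appear in the order (5,3), (2,3), with no cell reused.
Route from (3,2): 2× down (reaching (5,2)), right to (5,3), 3× up (reaching (2,3)), 2× left (reaching (2,1)), down to (3,1) — 9 moves in all.
Check: order respected (1 at step 3, 2 at step 6); 9 moves as required.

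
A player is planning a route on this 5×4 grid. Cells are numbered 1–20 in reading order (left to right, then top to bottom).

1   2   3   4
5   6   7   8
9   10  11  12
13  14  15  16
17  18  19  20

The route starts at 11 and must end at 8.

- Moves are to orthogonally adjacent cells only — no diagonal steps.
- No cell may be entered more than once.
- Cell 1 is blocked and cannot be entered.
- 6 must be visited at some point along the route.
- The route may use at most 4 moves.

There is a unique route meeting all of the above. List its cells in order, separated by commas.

11, 10, 6, 7, 8

Any route must reach 6 and still end at 8 within 4 moves, so the order of the required stops is forced.
Route from 11: left to 10, up to 6, 2× right (reaching 8) — 4 moves in all.
Check: all required cells visited; 4 ≤ 4 moves.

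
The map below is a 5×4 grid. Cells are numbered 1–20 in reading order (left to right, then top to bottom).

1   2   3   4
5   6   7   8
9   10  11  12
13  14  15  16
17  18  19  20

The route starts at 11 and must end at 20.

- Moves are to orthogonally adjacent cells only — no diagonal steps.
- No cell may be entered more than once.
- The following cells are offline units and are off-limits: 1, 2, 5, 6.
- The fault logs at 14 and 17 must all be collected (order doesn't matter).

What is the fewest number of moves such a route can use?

Any route passes through 14 and 17 in some order between 11 and 20. Summing Manhattan distances along each leg and taking the cheapest ordering (11 → 14 → 17 → 20) gives a lower bound of 2 + 2 + 3 = 7 moves.
A route of 7 moves achieves this: 11 → 15 → 14 → 13 → 17 → 18 → 19 → 20.
Since 7 matches the lower bound, it is optimal.

7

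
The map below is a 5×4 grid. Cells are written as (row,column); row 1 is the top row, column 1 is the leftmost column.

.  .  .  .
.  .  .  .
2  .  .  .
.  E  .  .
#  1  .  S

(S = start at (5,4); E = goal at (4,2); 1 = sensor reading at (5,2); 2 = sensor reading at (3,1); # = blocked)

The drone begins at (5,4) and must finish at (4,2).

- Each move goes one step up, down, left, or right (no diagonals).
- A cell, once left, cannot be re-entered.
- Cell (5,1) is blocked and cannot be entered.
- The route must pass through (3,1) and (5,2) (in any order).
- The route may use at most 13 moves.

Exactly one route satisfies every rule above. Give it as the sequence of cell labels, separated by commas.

The budget equals the shortest possible length, so every move has to be on a shortest route through the required cells.
Route from (5,4): up 3 to (2,4), left 3 to (2,1), down 1 to (3,1), right 2 to (3,3), down 2 to (5,3), left 1 to (5,2), up 1 to (4,2) — 13 moves in all.
Check: all required cells visited; 13 ≤ 13 moves.

(5,4), (4,4), (3,4), (2,4), (2,3), (2,2), (2,1), (3,1), (3,2), (3,3), (4,3), (5,3), (5,2), (4,2)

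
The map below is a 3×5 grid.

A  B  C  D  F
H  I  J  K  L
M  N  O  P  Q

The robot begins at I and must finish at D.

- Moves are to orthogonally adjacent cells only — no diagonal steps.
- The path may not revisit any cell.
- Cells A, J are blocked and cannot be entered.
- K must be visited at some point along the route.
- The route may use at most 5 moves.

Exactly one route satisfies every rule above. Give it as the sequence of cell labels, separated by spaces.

The 5-move cap with required stops at K leaves no slack for detours.
Route from I: down to N, 2× right (reaching P), 2× up (reaching D) — 5 moves in all.
Check: all required cells visited; 5 ≤ 5 moves.

I N O P K D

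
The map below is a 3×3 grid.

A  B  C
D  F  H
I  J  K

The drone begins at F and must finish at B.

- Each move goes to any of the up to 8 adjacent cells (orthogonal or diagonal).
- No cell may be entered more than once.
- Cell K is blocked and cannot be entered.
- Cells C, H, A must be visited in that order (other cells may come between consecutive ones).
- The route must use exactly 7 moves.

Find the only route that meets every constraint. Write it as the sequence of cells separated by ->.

F -> C -> H -> J -> I -> D -> A -> B

The waypoints must appear in the order C, H, A, with no cell reused.
Route from F: up-right to C, down to H, down-left to J, left to I, 2× up (reaching A), right to B — 7 moves in all.
Check: order respected (C at step 1, H at step 2, A at step 6); 7 moves as required.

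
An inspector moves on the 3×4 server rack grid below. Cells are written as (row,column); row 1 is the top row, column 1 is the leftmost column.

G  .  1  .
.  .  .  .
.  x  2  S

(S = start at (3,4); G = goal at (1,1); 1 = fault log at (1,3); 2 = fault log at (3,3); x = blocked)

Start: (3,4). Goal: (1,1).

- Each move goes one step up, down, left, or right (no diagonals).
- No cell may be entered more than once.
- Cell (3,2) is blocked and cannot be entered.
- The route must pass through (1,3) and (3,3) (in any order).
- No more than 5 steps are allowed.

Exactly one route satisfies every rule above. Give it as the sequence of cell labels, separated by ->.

The budget equals the shortest possible length, so every move has to be on a shortest route through the required cells.
Route from (3,4): left to (3,3), 2× up (reaching (1,3)), 2× left (reaching (1,1)) — 5 moves in all.
Check: all required cells visited; 5 ≤ 5 moves.

(3,4) -> (3,3) -> (2,3) -> (1,3) -> (1,2) -> (1,1)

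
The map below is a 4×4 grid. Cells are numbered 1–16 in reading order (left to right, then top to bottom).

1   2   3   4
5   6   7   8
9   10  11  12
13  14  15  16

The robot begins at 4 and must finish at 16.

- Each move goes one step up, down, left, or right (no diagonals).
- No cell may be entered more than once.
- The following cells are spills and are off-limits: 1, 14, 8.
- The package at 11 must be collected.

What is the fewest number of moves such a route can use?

Any route passes through 11 somewhere between 4 and 16. Summing Manhattan distances along the two legs (4 → 11 → 16) gives a lower bound of 3 + 2 = 5 moves.
A route of 5 moves achieves this: 4 → 3 → 7 → 11 → 15 → 16.
Since 5 matches the lower bound, it is optimal.

5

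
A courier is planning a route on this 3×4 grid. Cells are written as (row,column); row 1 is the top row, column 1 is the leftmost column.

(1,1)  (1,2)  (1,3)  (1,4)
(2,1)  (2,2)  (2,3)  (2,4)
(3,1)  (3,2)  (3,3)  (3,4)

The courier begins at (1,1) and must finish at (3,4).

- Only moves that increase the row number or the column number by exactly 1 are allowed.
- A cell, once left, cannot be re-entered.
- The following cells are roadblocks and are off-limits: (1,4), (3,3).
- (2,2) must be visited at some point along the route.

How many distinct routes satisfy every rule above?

A right/down-only route from (1,1) to (3,4) makes exactly 2 down-moves and 3 right-moves in some order.
With no other constraints that would be C(5,2) = 10 routes.
Split at (2,2) and multiply the segment counts (each segment already excludes blocked cells): (1,1)→(2,2): 2; (2,2)→(3,4): 1; product = 2.
That gives 2 routes.

2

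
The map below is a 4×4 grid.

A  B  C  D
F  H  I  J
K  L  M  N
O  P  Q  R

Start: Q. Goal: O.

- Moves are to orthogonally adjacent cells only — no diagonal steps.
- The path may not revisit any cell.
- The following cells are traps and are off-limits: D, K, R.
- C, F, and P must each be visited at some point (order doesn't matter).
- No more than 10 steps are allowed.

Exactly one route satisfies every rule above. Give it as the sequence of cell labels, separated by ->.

The 10-move cap with required stops at C, F, P leaves no slack for detours.
Route from Q: up 3 to C, left 2 to A, down 1 to F, right 1 to H, down 2 to P, left 1 to O — 10 moves in all.
Check: all required cells visited; 10 ≤ 10 moves.

Q -> M -> I -> C -> B -> A -> F -> H -> L -> P -> O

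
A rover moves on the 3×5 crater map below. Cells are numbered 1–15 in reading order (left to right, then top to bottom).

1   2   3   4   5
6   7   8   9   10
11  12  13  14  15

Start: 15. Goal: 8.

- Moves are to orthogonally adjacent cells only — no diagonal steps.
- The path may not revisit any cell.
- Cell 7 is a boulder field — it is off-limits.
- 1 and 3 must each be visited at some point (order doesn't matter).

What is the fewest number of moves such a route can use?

Any route passes through 1 and 3 in some order between 15 and 8. Summing Manhattan distances along each leg and taking the cheapest ordering (15 → 1 → 3 → 8) gives a lower bound of 6 + 2 + 1 = 9 moves.
A route of 9 moves achieves this: 15 → 14 → 13 → 12 → 11 → 6 → 1 → 2 → 3 → 8.
Since 9 matches the lower bound, it is optimal.

9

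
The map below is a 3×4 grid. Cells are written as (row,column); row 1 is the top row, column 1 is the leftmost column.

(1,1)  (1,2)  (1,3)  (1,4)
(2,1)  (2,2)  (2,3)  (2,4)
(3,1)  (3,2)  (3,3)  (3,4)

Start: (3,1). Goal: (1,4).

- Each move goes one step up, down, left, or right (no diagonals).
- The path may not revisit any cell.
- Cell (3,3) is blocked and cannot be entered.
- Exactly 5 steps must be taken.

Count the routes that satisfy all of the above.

7

Need simple routes of exactly 5 moves from (3,1) to (1,4) (Manhattan distance 5, so 0 moves are spent on a detour and 0 undoing it).
Enumerating: (3,1) (2,1) (1,1) (1,2) (1,3) (1,4) | (3,1) (2,1) (2,2) (1,2) (1,3) (1,4) | (3,1) (2,1) (2,2) (2,3) (1,3) (1,4) | (3,1) (2,1) (2,2) (2,3) (2,4) (1,4) | (3,1) (3,2) (2,2) (1,2) (1,3) (1,4) | (3,1) (3,2) (2,2) (2,3) (1,3) (1,4) | (3,1) (3,2) (2,2) (2,3) (2,4) (1,4).
That gives 7 routes.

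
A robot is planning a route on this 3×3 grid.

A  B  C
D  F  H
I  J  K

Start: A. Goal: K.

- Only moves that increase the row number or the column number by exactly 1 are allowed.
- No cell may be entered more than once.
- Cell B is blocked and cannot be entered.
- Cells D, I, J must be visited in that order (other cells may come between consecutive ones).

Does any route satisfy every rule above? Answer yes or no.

One route that works: A → D → I → J → K.

yes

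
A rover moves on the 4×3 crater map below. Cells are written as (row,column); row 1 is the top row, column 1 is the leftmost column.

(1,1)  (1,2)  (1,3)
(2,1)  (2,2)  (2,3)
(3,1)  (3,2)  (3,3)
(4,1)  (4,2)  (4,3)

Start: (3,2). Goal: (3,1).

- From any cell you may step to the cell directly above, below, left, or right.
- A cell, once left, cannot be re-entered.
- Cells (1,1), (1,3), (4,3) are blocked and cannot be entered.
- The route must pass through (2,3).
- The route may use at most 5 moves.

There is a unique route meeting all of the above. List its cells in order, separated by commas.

(3,2), (3,3), (2,3), (2,2), (2,1), (3,1)

The 5-move cap with required stops at (2,3) leaves no slack for detours.
Route from (3,2): right 1 to (3,3), up 1 to (2,3), left 2 to (2,1), down 1 to (3,1) — 5 moves in all.
Check: all required cells visited; 5 ≤ 5 moves.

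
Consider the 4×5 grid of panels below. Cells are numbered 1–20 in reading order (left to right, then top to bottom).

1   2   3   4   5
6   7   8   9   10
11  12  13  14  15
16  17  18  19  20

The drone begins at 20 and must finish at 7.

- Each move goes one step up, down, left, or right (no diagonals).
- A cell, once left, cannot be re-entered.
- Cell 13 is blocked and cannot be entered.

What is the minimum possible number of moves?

5

The Manhattan distance from 20 to 7 is |4−2| + |5−2| = 5, so at least 5 moves are needed.
A route of 5 moves achieves this: 20 → 15 → 10 → 9 → 8 → 7.
Since 5 matches the lower bound, it is optimal.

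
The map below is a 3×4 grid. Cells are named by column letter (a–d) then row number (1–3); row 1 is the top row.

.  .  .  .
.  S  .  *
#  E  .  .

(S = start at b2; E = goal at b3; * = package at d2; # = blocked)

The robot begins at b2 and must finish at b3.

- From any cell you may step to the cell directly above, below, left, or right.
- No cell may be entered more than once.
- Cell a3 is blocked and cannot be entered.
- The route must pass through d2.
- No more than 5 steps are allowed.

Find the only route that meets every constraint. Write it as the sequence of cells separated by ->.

The budget equals the shortest possible length, so every move has to be on a shortest route through the required cells.
Route from b2: right 2 to d2, down 1 to d3, left 2 to b3 — 5 moves in all.
Check: all required cells visited; 5 ≤ 5 moves.

b2 -> c2 -> d2 -> d3 -> c3 -> b3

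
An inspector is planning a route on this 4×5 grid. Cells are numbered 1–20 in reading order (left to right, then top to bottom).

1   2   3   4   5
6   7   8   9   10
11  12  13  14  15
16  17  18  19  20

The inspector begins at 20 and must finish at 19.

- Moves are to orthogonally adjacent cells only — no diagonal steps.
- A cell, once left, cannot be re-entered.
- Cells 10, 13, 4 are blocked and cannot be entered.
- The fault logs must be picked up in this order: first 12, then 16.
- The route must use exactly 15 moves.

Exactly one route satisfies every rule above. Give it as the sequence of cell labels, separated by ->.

The waypoints must appear in the order 12, 16, with no cell reused.
Route from 20: up to 15, left to 14, up to 9, left to 8, up to 3, 2× left (reaching 1), down to 6, right to 7, down to 12, left to 11, down to 16, 3× right (reaching 19) — 15 moves in all.
Check: order respected (12 at step 10, 16 at step 12); 15 moves as required.

20 -> 15 -> 14 -> 9 -> 8 -> 3 -> 2 -> 1 -> 6 -> 7 -> 12 -> 11 -> 16 -> 17 -> 18 -> 19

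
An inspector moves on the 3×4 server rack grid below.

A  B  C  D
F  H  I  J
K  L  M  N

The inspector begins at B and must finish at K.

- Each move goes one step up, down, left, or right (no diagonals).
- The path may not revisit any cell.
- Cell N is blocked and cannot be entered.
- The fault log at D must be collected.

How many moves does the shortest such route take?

7

Any route passes through D somewhere between B and K. Summing Manhattan distances along the two legs (B → D → K) gives a lower bound of 2 + 5 = 7 moves.
A route of 7 moves achieves this: B → C → D → J → I → M → L → K.
Since 7 matches the lower bound, it is optimal.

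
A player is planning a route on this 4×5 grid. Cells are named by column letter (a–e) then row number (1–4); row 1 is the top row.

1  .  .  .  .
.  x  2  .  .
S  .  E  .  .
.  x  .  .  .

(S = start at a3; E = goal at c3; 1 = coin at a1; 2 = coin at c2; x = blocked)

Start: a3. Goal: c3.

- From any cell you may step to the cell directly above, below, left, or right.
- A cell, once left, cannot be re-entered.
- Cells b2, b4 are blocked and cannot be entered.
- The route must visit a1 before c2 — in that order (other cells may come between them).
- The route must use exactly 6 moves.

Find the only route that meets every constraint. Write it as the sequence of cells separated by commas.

The waypoints must appear in the order a1, c2, with no cell reused.
Route from a3: up 2 to a1, right 2 to c1, down 2 to c3 — 6 moves in all.
Check: order respected (1 at step 2, 2 at step 5); 6 moves as required.

a3, a2, a1, b1, c1, c2, c3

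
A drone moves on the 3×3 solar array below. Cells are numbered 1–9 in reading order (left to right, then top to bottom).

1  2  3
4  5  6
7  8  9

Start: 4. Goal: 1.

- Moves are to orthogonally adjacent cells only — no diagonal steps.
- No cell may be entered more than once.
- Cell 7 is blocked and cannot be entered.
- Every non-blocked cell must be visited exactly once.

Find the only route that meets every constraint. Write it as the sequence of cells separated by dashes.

4 - 5 - 8 - 9 - 6 - 3 - 2 - 1

Need to visit all 8 open cells exactly once, starting at 4 and ending at 1.
Cell 8 has only two open neighbours (5 and 9), so the path must pass straight through it: one of those is the cell it's entered from and the other is where it exits.
Route from 4: right to 5, down to 8, right to 9, 2× up (reaching 3), 2× left (reaching 1) — 7 moves in all.
Check: all 8 open cells covered.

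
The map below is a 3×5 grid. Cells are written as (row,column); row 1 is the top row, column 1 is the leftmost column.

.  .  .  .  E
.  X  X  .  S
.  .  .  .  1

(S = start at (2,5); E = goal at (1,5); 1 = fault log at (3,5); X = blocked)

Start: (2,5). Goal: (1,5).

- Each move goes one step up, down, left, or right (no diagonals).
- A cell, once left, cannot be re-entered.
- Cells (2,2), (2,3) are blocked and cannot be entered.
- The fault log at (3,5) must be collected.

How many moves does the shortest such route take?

Any route passes through (3,5) somewhere between (2,5) and (1,5). Summing Manhattan distances along the two legs ((2,5) → (3,5) → (1,5)) gives a lower bound of 1 + 2 = 3 moves.
The shortest route satisfying every rule uses 5 moves: (2,5) → (3,5) → (3,4) → (2,4) → (1,4) → (1,5).
The no-revisit rule (legs can't share cells) pushes the minimum above the 3-move bound; an exhaustive check rules out every length from 3 to 4, leaving 5 as the minimum.

5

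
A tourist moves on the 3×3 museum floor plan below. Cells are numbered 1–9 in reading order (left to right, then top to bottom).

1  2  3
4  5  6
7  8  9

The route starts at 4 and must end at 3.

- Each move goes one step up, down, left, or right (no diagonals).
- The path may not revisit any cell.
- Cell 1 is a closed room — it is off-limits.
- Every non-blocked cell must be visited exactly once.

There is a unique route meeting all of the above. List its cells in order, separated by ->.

4 -> 7 -> 8 -> 9 -> 6 -> 5 -> 2 -> 3

Need to visit all 8 open cells exactly once, starting at 4 and ending at 3.
Cell 2 has only two open neighbours (5 and 3), so the path must pass straight through it: one of those is the cell it's entered from and the other is where it exits.
Route from 4: down to 7, 2× right (reaching 9), up to 6, left to 5, up to 2, right to 3 — 7 moves in all.
Check: all 8 open cells covered.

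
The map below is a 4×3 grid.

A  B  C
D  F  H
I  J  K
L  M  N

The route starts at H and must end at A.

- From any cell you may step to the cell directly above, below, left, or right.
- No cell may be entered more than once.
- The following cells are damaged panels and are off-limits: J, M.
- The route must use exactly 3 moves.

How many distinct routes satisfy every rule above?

Need simple routes of exactly 3 moves from H to A (Manhattan distance 3, so 0 moves are spent on a detour and 0 undoing it).
Enumerating: H C B A | H F B A | H F D A.
That gives 3 routes.

3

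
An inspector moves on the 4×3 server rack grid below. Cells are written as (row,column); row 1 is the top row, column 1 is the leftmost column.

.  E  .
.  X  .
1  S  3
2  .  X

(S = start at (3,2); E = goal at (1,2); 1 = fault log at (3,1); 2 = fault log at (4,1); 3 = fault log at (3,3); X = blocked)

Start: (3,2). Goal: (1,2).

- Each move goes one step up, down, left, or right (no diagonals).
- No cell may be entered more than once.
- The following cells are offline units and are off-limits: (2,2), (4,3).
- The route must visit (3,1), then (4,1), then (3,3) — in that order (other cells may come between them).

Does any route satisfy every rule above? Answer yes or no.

Even ignoring the required order, no revisit-free route from (3,2) to (1,2) manages to pass through all of (3,1), (4,1), and (3,3): branching out from (3,2), every path either misses one of them or, having collected them, can no longer reach (1,2) without re-entering a cell.

no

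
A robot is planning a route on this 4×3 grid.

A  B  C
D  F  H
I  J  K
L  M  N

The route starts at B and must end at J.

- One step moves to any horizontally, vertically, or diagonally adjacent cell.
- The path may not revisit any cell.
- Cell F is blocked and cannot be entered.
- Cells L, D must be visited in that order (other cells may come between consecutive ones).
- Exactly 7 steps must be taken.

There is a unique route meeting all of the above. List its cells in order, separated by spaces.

B H K M L I D J

The waypoints must appear in the order L, D, with no cell reused.
Route from B: down-right to H, down to K, down-left to M, left to L, 2× up (reaching D), down-right to J — 7 moves in all.
Check: order respected (L at step 4, D at step 6); 7 moves as required.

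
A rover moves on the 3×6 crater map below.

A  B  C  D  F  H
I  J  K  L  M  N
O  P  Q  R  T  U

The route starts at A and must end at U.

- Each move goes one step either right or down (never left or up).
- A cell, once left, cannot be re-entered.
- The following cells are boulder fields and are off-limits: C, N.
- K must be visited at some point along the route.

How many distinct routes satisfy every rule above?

6

A right/down-only route from A to U makes exactly 2 down-moves and 5 right-moves in some order.
With no other constraints that would be C(7,2) = 21 routes.
Split at K and multiply the segment counts (each segment already excludes blocked cells): A→K: 2; K→U: 3; product = 6.
That gives 6 routes.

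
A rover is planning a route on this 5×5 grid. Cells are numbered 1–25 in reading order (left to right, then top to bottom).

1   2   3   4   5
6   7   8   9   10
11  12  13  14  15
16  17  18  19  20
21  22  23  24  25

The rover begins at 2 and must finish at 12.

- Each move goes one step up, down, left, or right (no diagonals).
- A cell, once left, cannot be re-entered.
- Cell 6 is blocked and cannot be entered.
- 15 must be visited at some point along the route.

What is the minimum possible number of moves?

Any route passes through 15 somewhere between 2 and 12. Summing Manhattan distances along the two legs (2 → 15 → 12) gives a lower bound of 5 + 3 = 8 moves.
A route of 8 moves achieves this: 2 → 7 → 8 → 9 → 10 → 15 → 14 → 13 → 12.
Since 8 matches the lower bound, it is optimal.

8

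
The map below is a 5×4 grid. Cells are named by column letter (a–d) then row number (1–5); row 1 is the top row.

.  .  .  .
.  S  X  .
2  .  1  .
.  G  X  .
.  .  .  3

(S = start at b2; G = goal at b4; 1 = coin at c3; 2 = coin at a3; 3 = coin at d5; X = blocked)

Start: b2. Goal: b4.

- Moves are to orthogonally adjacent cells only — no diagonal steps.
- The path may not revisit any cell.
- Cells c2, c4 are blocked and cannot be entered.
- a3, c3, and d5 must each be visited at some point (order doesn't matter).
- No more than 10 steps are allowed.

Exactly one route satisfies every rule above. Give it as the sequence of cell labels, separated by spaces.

The 10-move cap with required stops at a3, c3, d5 leaves no slack for detours.
Route from b2: left to a2, down to a3, 3× right (reaching d3), 2× down (reaching d5), 2× left (reaching b5), up to b4 — 10 moves in all.
Check: all required cells visited; 10 ≤ 10 moves.

b2 a2 a3 b3 c3 d3 d4 d5 c5 b5 b4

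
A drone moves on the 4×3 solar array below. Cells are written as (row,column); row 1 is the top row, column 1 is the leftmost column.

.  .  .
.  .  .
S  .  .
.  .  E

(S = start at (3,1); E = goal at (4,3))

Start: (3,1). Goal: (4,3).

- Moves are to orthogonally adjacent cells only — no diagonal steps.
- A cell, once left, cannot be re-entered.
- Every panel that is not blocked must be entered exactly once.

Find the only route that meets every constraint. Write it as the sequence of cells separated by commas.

(3,1), (4,1), (4,2), (3,2), (2,2), (2,1), (1,1), (1,2), (1,3), (2,3), (3,3), (4,3)

Need to visit all 12 open cells exactly once, starting at (3,1) and ending at (4,3).
Route from (3,1): down to (4,1), right to (4,2), 2× up (reaching (2,2)), left to (2,1), up to (1,1), 2× right (reaching (1,3)), 3× down (reaching (4,3)) — 11 moves in all.
Check: all 12 open cells covered.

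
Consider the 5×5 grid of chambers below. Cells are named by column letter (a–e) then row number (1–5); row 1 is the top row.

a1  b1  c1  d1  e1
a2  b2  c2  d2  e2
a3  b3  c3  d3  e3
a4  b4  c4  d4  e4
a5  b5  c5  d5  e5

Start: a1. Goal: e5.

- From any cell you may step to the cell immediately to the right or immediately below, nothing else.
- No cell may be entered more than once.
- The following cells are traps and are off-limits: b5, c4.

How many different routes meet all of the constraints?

A right/down-only route from a1 to e5 makes exactly 4 down-moves and 4 right-moves in some order.
With no other constraints that would be C(8,4) = 70 routes.
Subtract routes through each blocked cell (inclusion–exclusion for overlaps): − through c4: 30 − through b5: 5 → 35.
That gives 35 routes.

35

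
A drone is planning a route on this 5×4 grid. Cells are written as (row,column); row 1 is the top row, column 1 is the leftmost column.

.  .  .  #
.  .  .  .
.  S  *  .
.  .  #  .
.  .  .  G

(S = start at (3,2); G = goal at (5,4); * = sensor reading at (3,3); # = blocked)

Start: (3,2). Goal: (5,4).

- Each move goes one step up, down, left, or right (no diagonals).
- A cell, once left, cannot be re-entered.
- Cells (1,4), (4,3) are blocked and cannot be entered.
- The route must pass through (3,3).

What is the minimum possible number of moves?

4

Any route passes through (3,3) somewhere between (3,2) and (5,4). Summing Manhattan distances along the two legs ((3,2) → (3,3) → (5,4)) gives a lower bound of 1 + 3 = 4 moves.
A route of 4 moves achieves this: (3,2) → (3,3) → (3,4) → (4,4) → (5,4).
Since 4 matches the lower bound, it is optimal.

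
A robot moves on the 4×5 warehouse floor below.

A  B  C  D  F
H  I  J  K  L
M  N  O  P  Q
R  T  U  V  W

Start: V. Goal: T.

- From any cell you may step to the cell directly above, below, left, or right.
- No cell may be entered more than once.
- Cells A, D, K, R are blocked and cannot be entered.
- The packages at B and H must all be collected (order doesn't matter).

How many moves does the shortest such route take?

Any route passes through B and H in some order between V and T. Summing Manhattan distances along each leg and taking the cheapest ordering (V → B → H → T) gives a lower bound of 5 + 2 + 3 = 10 moves.
A route of 10 moves achieves this: V → P → O → J → C → B → I → H → M → N → T.
Since 10 matches the lower bound, it is optimal.

10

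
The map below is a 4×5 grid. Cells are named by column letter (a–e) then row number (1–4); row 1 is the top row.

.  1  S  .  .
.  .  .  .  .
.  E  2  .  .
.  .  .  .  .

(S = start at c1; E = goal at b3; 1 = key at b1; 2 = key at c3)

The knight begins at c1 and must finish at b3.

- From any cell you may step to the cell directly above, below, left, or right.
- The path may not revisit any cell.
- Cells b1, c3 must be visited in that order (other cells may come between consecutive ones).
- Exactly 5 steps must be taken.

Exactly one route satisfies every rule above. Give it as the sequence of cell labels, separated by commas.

c1, b1, b2, c2, c3, b3

The waypoints must appear in the order b1, c3, with no cell reused.
Route from c1: left 1 to b1, down 1 to b2, right 1 to c2, down 1 to c3, left 1 to b3 — 5 moves in all.
Check: order respected (1 at step 1, 2 at step 4); 5 moves as required.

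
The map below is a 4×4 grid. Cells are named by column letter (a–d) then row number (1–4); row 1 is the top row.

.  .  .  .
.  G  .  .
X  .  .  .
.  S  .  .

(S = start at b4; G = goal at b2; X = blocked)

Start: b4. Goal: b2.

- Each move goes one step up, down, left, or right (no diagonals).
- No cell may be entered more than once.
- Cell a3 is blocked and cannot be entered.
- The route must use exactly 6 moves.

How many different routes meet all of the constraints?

7

Need simple routes of exactly 6 moves from b4 to b2 (Manhattan distance 2, so 2 moves are spent on a detour and 2 undoing it).
Enumerating: b4 b3 c3 c2 c1 b1 b2 | b4 b3 c3 d3 d2 c2 b2 | b4 c4 c3 c2 c1 b1 b2 | b4 c4 c3 d3 d2 c2 b2 | b4 c4 d4 d3 d2 c2 b2 | b4 c4 d4 d3 c3 c2 b2 | b4 c4 d4 d3 c3 b3 b2.
That gives 7 routes.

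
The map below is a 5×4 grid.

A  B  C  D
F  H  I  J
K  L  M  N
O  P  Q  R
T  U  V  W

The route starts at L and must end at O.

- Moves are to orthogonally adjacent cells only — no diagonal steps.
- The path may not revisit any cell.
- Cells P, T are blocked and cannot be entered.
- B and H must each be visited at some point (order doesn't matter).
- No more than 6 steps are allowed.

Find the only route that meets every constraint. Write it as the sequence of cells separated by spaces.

The 6-move cap with required stops at B, H leaves no slack for detours.
Route from L: 2× up (reaching B), left to A, 3× down (reaching O) — 6 moves in all.
Check: all required cells visited; 6 ≤ 6 moves.

L H B A F K O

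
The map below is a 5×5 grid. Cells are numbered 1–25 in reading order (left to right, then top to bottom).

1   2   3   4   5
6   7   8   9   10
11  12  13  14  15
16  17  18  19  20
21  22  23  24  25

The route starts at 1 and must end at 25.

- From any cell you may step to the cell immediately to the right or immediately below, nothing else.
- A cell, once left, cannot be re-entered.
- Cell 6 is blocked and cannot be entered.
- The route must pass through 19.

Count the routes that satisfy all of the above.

20

A right/down-only route from 1 to 25 makes exactly 4 down-moves and 4 right-moves in some order.
With no other constraints that would be C(8,4) = 70 routes.
Split at 19 and multiply the segment counts (each segment already excludes blocked cells): 1→19: 10; 19→25: 2; product = 20.
That gives 20 routes.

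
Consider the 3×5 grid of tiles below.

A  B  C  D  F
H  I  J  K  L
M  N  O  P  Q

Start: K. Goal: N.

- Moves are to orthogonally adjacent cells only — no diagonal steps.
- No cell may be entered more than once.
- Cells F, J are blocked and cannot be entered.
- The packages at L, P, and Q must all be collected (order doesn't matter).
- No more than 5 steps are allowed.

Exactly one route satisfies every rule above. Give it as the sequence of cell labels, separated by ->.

The budget equals the shortest possible length, so every move has to be on a shortest route through the required cells.
Route from K: right 1 to L, down 1 to Q, left 3 to N — 5 moves in all.
Check: all required cells visited; 5 ≤ 5 moves.

K -> L -> Q -> P -> O -> N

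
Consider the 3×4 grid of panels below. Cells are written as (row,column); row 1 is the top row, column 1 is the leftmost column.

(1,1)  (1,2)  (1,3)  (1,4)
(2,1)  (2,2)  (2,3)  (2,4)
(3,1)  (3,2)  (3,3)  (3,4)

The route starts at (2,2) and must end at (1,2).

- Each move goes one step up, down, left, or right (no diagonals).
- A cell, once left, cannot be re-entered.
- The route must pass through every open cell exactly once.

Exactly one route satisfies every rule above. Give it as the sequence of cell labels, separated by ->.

(2,2) -> (2,3) -> (1,3) -> (1,4) -> (2,4) -> (3,4) -> (3,3) -> (3,2) -> (3,1) -> (2,1) -> (1,1) -> (1,2)

Need to visit all 12 open cells exactly once, starting at (2,2) and ending at (1,2).
Cell (1,4) has only two open neighbours ((2,4) and (1,3)), so the path must pass straight through it: one of those is the cell it's entered from and the other is where it exits.
Route from (2,2): right to (2,3), up to (1,3), right to (1,4), 2× down (reaching (3,4)), 3× left (reaching (3,1)), 2× up (reaching (1,1)), right to (1,2) — 11 moves in all.
Check: all 12 open cells covered.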